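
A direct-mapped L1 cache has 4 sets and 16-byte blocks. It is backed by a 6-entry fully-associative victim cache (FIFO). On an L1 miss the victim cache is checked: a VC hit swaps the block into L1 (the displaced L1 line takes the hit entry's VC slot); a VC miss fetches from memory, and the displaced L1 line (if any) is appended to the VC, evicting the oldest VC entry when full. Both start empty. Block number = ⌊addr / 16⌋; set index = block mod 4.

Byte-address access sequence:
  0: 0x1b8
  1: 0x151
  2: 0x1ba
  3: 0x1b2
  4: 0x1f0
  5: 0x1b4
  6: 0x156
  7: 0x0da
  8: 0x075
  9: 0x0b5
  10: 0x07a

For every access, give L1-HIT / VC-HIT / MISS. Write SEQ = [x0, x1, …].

SEQ = [MISS, MISS, L1-HIT, L1-HIT, MISS, VC-HIT, L1-HIT, MISS, MISS, MISS, VC-HIT]

#0 0x1b8→b27/s3 MISS; vc=[]
#1 0x151→b21/s1 MISS; vc=[]
#2 0x1ba→b27/s3 L1-HIT; vc=[]
#3 0x1b2→b27/s3 L1-HIT; vc=[]
#4 0x1f0→b31/s3 MISS; vc=[27]
#5 0x1b4→b27/s3 VC-HIT; vc=[31]
#6 0x156→b21/s1 L1-HIT; vc=[31]
#7 0xda→b13/s1 MISS; vc=[31,21]
#8 0x75→b7/s3 MISS; vc=[31,21,27]
#9 0xb5→b11/s3 MISS; vc=[31,21,27,7]
#10 0x7a→b7/s3 VC-HIT; vc=[31,21,27,11]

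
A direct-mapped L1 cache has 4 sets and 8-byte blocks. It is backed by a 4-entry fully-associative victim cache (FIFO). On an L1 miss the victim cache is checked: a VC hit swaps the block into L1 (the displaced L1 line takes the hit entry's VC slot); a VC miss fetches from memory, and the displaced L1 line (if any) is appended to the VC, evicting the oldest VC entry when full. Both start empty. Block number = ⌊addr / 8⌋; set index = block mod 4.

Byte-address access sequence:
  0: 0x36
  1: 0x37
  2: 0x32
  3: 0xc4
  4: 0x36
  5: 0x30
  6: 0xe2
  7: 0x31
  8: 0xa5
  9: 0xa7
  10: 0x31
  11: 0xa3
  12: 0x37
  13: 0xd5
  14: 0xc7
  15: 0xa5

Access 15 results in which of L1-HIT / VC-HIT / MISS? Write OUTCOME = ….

OUTCOME = VC-HIT

0: 0x36 (blk 6, set 2) → MISS  vc=[]
1: 0x37 (blk 6, set 2) → L1-HIT  vc=[]
2: 0x32 (blk 6, set 2) → L1-HIT  vc=[]
3: 0xc4 (blk 24, set 0) → MISS  vc=[]
4: 0x36 (blk 6, set 2) → L1-HIT  vc=[]
5: 0x30 (blk 6, set 2) → L1-HIT  vc=[]
6: 0xe2 (blk 28, set 0) → MISS  vc=[24]
7: 0x31 (blk 6, set 2) → L1-HIT  vc=[24]
8: 0xa5 (blk 20, set 0) → MISS  vc=[24, 28]
9: 0xa7 (blk 20, set 0) → L1-HIT  vc=[24, 28]
10: 0x31 (blk 6, set 2) → L1-HIT  vc=[24, 28]
11: 0xa3 (blk 20, set 0) → L1-HIT  vc=[24, 28]
12: 0x37 (blk 6, set 2) → L1-HIT  vc=[24, 28]
13: 0xd5 (blk 26, set 2) → MISS  vc=[24, 28, 6]
14: 0xc7 (blk 24, set 0) → VC-HIT  vc=[20, 28, 6]
15: 0xa5 (blk 20, set 0) → VC-HIT  vc=[24, 28, 6]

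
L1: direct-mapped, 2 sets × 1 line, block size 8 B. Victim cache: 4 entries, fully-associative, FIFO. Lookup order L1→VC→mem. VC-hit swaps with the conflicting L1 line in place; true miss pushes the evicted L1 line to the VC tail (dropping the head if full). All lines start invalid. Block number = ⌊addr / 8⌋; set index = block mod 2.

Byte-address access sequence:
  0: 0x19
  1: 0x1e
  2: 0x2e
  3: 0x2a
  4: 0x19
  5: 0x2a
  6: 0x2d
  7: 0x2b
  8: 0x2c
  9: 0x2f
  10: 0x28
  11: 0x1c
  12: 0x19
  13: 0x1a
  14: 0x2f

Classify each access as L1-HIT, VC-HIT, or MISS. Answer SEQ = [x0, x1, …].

  [0] addr=0x19 blk=3 s=1: MISS | VC []
  [1] addr=0x1e blk=3 s=1: L1-HIT | VC []
  [2] addr=0x2e blk=5 s=1: MISS | VC [3]
  [3] addr=0x2a blk=5 s=1: L1-HIT | VC [3]
  [4] addr=0x19 blk=3 s=1: VC-HIT | VC [5]
  [5] addr=0x2a blk=5 s=1: VC-HIT | VC [3]
  [6] addr=0x2d blk=5 s=1: L1-HIT | VC [3]
  [7] addr=0x2b blk=5 s=1: L1-HIT | VC [3]
  [8] addr=0x2c blk=5 s=1: L1-HIT | VC [3]
  [9] addr=0x2f blk=5 s=1: L1-HIT | VC [3]
  [10] addr=0x28 blk=5 s=1: L1-HIT | VC [3]
  [11] addr=0x1c blk=3 s=1: VC-HIT | VC [5]
  [12] addr=0x19 blk=3 s=1: L1-HIT | VC [5]
  [13] addr=0x1a blk=3 s=1: L1-HIT | VC [5]
  [14] addr=0x2f blk=5 s=1: VC-HIT | VC [3]

SEQ = [MISS, L1-HIT, MISS, L1-HIT, VC-HIT, VC-HIT, L1-HIT, L1-HIT, L1-HIT, L1-HIT, L1-HIT, VC-HIT, L1-HIT, L1-HIT, VC-HIT]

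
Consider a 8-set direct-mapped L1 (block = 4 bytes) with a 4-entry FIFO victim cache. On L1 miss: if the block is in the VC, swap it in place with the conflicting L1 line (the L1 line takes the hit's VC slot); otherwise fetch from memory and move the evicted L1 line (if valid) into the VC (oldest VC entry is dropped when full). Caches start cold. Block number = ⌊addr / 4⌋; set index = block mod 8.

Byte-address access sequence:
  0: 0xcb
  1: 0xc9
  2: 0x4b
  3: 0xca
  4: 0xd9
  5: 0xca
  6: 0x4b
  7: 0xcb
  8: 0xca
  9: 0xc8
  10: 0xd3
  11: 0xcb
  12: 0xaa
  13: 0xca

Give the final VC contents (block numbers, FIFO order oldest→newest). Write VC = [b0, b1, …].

VC = [18, 42]

  [0] addr=0xcb blk=50 s=2: MISS | VC []
  [1] addr=0xc9 blk=50 s=2: L1-HIT | VC []
  [2] addr=0x4b blk=18 s=2: MISS | VC [50]
  [3] addr=0xca blk=50 s=2: VC-HIT | VC [18]
  [4] addr=0xd9 blk=54 s=6: MISS | VC [18]
  [5] addr=0xca blk=50 s=2: L1-HIT | VC [18]
  [6] addr=0x4b blk=18 s=2: VC-HIT | VC [50]
  [7] addr=0xcb blk=50 s=2: VC-HIT | VC [18]
  [8] addr=0xca blk=50 s=2: L1-HIT | VC [18]
  [9] addr=0xc8 blk=50 s=2: L1-HIT | VC [18]
  [10] addr=0xd3 blk=52 s=4: MISS | VC [18]
  [11] addr=0xcb blk=50 s=2: L1-HIT | VC [18]
  [12] addr=0xaa blk=42 s=2: MISS | VC [18, 50]
  [13] addr=0xca blk=50 s=2: VC-HIT | VC [18, 42]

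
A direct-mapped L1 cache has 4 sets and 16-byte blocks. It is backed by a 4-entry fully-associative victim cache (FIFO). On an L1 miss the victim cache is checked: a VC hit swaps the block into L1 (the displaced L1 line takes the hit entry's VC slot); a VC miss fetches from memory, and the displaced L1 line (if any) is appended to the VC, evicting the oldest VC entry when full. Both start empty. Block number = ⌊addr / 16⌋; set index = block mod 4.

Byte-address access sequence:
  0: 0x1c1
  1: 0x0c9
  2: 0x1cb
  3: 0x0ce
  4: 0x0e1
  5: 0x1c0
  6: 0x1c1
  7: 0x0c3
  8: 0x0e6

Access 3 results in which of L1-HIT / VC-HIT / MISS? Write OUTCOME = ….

0: 0x1c1 (blk 28, set 0) → MISS  vc=[]
1: 0xc9 (blk 12, set 0) → MISS  vc=[28]
2: 0x1cb (blk 28, set 0) → VC-HIT  vc=[12]
3: 0xce (blk 12, set 0) → VC-HIT  vc=[28]
4: 0xe1 (blk 14, set 2) → MISS  vc=[28]
5: 0x1c0 (blk 28, set 0) → VC-HIT  vc=[12]
6: 0x1c1 (blk 28, set 0) → L1-HIT  vc=[12]
7: 0xc3 (blk 12, set 0) → VC-HIT  vc=[28]
8: 0xe6 (blk 14, set 2) → L1-HIT  vc=[28]

OUTCOME = VC-HIT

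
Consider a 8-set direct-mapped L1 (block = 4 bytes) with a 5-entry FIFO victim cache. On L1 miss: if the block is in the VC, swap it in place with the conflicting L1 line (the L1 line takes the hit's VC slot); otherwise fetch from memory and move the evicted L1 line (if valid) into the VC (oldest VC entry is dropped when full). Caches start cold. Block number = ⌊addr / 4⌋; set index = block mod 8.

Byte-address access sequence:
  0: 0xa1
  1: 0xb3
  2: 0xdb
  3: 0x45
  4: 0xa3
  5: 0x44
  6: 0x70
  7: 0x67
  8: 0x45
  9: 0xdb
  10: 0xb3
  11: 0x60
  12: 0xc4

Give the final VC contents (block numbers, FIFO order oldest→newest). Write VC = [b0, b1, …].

#0 0xa1→b40/s0 MISS; vc=[]
#1 0xb3→b44/s4 MISS; vc=[]
#2 0xdb→b54/s6 MISS; vc=[]
#3 0x45→b17/s1 MISS; vc=[]
#4 0xa3→b40/s0 L1-HIT; vc=[]
#5 0x44→b17/s1 L1-HIT; vc=[]
#6 0x70→b28/s4 MISS; vc=[44]
#7 0x67→b25/s1 MISS; vc=[44,17]
#8 0x45→b17/s1 VC-HIT; vc=[44,25]
#9 0xdb→b54/s6 L1-HIT; vc=[44,25]
#10 0xb3→b44/s4 VC-HIT; vc=[28,25]
#11 0x60→b24/s0 MISS; vc=[28,25,40]
#12 0xc4→b49/s1 MISS; vc=[28,25,40,17]

VC = [28, 25, 40, 17]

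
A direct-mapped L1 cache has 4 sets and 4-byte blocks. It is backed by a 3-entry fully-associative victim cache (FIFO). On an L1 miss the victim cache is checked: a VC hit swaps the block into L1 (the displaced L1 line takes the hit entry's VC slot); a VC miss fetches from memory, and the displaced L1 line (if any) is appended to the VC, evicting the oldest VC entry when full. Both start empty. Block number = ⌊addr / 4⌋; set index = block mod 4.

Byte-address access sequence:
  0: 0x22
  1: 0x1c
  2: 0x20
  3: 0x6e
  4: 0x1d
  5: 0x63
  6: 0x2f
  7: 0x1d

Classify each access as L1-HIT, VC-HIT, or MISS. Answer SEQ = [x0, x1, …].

  [0] addr=0x22 blk=8 s=0: MISS | VC []
  [1] addr=0x1c blk=7 s=3: MISS | VC []
  [2] addr=0x20 blk=8 s=0: L1-HIT | VC []
  [3] addr=0x6e blk=27 s=3: MISS | VC [7]
  [4] addr=0x1d blk=7 s=3: VC-HIT | VC [27]
  [5] addr=0x63 blk=24 s=0: MISS | VC [27, 8]
  [6] addr=0x2f blk=11 s=3: MISS | VC [27, 8, 7]
  [7] addr=0x1d blk=7 s=3: VC-HIT | VC [27, 8, 11]

SEQ = [MISS, MISS, L1-HIT, MISS, VC-HIT, MISS, MISS, VC-HIT]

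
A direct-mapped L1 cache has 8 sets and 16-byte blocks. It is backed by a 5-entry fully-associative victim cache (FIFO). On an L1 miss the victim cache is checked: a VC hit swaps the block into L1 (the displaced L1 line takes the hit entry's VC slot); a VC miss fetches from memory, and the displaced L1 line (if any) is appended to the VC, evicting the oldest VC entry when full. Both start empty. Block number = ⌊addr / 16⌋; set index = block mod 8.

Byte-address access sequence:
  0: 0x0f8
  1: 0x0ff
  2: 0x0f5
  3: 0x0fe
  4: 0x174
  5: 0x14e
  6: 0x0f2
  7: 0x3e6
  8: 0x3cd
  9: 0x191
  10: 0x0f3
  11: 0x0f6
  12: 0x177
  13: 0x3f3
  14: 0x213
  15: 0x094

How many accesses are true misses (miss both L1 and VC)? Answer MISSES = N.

  [0] addr=0xf8 blk=15 s=7: MISS | VC []
  [1] addr=0xff blk=15 s=7: L1-HIT | VC []
  [2] addr=0xf5 blk=15 s=7: L1-HIT | VC []
  [3] addr=0xfe blk=15 s=7: L1-HIT | VC []
  [4] addr=0x174 blk=23 s=7: MISS | VC [15]
  [5] addr=0x14e blk=20 s=4: MISS | VC [15]
  [6] addr=0xf2 blk=15 s=7: VC-HIT | VC [23]
  [7] addr=0x3e6 blk=62 s=6: MISS | VC [23]
  [8] addr=0x3cd blk=60 s=4: MISS | VC [23, 20]
  [9] addr=0x191 blk=25 s=1: MISS | VC [23, 20]
  [10] addr=0xf3 blk=15 s=7: L1-HIT | VC [23, 20]
  [11] addr=0xf6 blk=15 s=7: L1-HIT | VC [23, 20]
  [12] addr=0x177 blk=23 s=7: VC-HIT | VC [15, 20]
  [13] addr=0x3f3 blk=63 s=7: MISS | VC [15, 20, 23]
  [14] addr=0x213 blk=33 s=1: MISS | VC [15, 20, 23, 25]
  [15] addr=0x94 blk=9 s=1: MISS | VC [15, 20, 23, 25, 33]

MISSES = 9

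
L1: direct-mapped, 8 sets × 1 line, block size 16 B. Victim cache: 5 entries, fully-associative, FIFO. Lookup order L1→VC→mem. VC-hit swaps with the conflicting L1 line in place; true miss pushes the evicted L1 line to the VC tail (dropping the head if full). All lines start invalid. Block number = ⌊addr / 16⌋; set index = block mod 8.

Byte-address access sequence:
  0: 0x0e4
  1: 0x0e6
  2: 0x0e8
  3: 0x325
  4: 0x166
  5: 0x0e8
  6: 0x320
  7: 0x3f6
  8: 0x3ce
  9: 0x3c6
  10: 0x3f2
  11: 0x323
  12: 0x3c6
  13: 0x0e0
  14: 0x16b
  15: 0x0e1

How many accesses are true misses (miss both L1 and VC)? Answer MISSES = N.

MISSES = 5

#0 0xe4→b14/s6 MISS; vc=[]
#1 0xe6→b14/s6 L1-HIT; vc=[]
#2 0xe8→b14/s6 L1-HIT; vc=[]
#3 0x325→b50/s2 MISS; vc=[]
#4 0x166→b22/s6 MISS; vc=[14]
#5 0xe8→b14/s6 VC-HIT; vc=[22]
#6 0x320→b50/s2 L1-HIT; vc=[22]
#7 0x3f6→b63/s7 MISS; vc=[22]
#8 0x3ce→b60/s4 MISS; vc=[22]
#9 0x3c6→b60/s4 L1-HIT; vc=[22]
#10 0x3f2→b63/s7 L1-HIT; vc=[22]
#11 0x323→b50/s2 L1-HIT; vc=[22]
#12 0x3c6→b60/s4 L1-HIT; vc=[22]
#13 0xe0→b14/s6 L1-HIT; vc=[22]
#14 0x16b→b22/s6 VC-HIT; vc=[14]
#15 0xe1→b14/s6 VC-HIT; vc=[22]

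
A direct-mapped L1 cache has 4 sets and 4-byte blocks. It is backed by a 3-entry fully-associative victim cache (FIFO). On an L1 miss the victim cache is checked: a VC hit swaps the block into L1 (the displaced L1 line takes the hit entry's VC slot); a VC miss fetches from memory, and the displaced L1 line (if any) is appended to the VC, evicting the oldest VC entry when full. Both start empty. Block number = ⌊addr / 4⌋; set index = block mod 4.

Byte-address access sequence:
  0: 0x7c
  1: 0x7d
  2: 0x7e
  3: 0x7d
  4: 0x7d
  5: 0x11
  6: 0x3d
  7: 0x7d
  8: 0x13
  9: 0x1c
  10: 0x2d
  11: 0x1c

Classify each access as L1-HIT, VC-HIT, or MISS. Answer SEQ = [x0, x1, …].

SEQ = [MISS, L1-HIT, L1-HIT, L1-HIT, L1-HIT, MISS, MISS, VC-HIT, L1-HIT, MISS, MISS, VC-HIT]

0: 0x7c (blk 31, set 3) → MISS  vc=[]
1: 0x7d (blk 31, set 3) → L1-HIT  vc=[]
2: 0x7e (blk 31, set 3) → L1-HIT  vc=[]
3: 0x7d (blk 31, set 3) → L1-HIT  vc=[]
4: 0x7d (blk 31, set 3) → L1-HIT  vc=[]
5: 0x11 (blk 4, set 0) → MISS  vc=[]
6: 0x3d (blk 15, set 3) → MISS  vc=[31]
7: 0x7d (blk 31, set 3) → VC-HIT  vc=[15]
8: 0x13 (blk 4, set 0) → L1-HIT  vc=[15]
9: 0x1c (blk 7, set 3) → MISS  vc=[15, 31]
10: 0x2d (blk 11, set 3) → MISS  vc=[15, 31, 7]
11: 0x1c (blk 7, set 3) → VC-HIT  vc=[15, 31, 11]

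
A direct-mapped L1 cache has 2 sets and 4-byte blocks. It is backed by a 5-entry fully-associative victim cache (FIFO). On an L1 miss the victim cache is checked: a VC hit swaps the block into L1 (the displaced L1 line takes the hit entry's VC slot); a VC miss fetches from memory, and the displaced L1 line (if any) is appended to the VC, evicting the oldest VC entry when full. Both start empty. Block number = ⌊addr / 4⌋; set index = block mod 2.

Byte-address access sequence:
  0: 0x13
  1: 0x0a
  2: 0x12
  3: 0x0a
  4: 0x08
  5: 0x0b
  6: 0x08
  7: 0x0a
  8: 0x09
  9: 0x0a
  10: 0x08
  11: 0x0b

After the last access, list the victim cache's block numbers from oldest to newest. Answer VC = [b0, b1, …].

  [0] addr=0x13 blk=4 s=0: MISS | VC []
  [1] addr=0xa blk=2 s=0: MISS | VC [4]
  [2] addr=0x12 blk=4 s=0: VC-HIT | VC [2]
  [3] addr=0xa blk=2 s=0: VC-HIT | VC [4]
  [4] addr=0x8 blk=2 s=0: L1-HIT | VC [4]
  [5] addr=0xb blk=2 s=0: L1-HIT | VC [4]
  [6] addr=0x8 blk=2 s=0: L1-HIT | VC [4]
  [7] addr=0xa blk=2 s=0: L1-HIT | VC [4]
  [8] addr=0x9 blk=2 s=0: L1-HIT | VC [4]
  [9] addr=0xa blk=2 s=0: L1-HIT | VC [4]
  [10] addr=0x8 blk=2 s=0: L1-HIT | VC [4]
  [11] addr=0xb blk=2 s=0: L1-HIT | VC [4]

VC = [4]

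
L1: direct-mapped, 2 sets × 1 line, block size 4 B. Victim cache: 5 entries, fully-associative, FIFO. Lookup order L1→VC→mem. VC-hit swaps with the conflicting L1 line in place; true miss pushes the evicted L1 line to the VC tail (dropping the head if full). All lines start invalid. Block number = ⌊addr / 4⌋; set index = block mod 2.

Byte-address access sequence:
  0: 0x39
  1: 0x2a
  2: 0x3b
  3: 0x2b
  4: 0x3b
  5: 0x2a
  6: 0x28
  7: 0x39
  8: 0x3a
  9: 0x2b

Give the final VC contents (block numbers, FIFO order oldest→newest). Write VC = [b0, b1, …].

VC = [14]

0: 0x39 (blk 14, set 0) → MISS  vc=[]
1: 0x2a (blk 10, set 0) → MISS  vc=[14]
2: 0x3b (blk 14, set 0) → VC-HIT  vc=[10]
3: 0x2b (blk 10, set 0) → VC-HIT  vc=[14]
4: 0x3b (blk 14, set 0) → VC-HIT  vc=[10]
5: 0x2a (blk 10, set 0) → VC-HIT  vc=[14]
6: 0x28 (blk 10, set 0) → L1-HIT  vc=[14]
7: 0x39 (blk 14, set 0) → VC-HIT  vc=[10]
8: 0x3a (blk 14, set 0) → L1-HIT  vc=[10]
9: 0x2b (blk 10, set 0) → VC-HIT  vc=[14]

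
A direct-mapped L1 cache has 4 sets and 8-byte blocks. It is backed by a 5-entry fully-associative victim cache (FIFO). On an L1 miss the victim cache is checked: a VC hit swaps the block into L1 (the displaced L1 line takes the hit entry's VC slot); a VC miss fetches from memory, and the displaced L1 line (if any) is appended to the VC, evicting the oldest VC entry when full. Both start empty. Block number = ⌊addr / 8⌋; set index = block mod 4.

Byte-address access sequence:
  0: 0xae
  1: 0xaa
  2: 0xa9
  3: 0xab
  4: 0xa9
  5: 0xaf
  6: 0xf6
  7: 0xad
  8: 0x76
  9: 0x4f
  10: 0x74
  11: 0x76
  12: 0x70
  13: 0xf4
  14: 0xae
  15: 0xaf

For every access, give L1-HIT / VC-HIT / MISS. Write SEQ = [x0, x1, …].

SEQ = [MISS, L1-HIT, L1-HIT, L1-HIT, L1-HIT, L1-HIT, MISS, L1-HIT, MISS, MISS, L1-HIT, L1-HIT, L1-HIT, VC-HIT, VC-HIT, L1-HIT]

  [0] addr=0xae blk=21 s=1: MISS | VC []
  [1] addr=0xaa blk=21 s=1: L1-HIT | VC []
  [2] addr=0xa9 blk=21 s=1: L1-HIT | VC []
  [3] addr=0xab blk=21 s=1: L1-HIT | VC []
  [4] addr=0xa9 blk=21 s=1: L1-HIT | VC []
  [5] addr=0xaf blk=21 s=1: L1-HIT | VC []
  [6] addr=0xf6 blk=30 s=2: MISS | VC []
  [7] addr=0xad blk=21 s=1: L1-HIT | VC []
  [8] addr=0x76 blk=14 s=2: MISS | VC [30]
  [9] addr=0x4f blk=9 s=1: MISS | VC [30, 21]
  [10] addr=0x74 blk=14 s=2: L1-HIT | VC [30, 21]
  [11] addr=0x76 blk=14 s=2: L1-HIT | VC [30, 21]
  [12] addr=0x70 blk=14 s=2: L1-HIT | VC [30, 21]
  [13] addr=0xf4 blk=30 s=2: VC-HIT | VC [14, 21]
  [14] addr=0xae blk=21 s=1: VC-HIT | VC [14, 9]
  [15] addr=0xaf blk=21 s=1: L1-HIT | VC [14, 9]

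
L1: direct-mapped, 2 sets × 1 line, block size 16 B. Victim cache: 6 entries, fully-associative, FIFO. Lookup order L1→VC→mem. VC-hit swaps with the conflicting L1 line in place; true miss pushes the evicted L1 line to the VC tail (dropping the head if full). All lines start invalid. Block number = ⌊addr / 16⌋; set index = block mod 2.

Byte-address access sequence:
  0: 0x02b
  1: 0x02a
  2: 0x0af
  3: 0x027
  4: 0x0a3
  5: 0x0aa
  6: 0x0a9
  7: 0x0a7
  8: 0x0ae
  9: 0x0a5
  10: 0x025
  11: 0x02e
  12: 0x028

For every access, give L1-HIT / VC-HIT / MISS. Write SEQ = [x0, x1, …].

0: 0x2b (blk 2, set 0) → MISS  vc=[]
1: 0x2a (blk 2, set 0) → L1-HIT  vc=[]
2: 0xaf (blk 10, set 0) → MISS  vc=[2]
3: 0x27 (blk 2, set 0) → VC-HIT  vc=[10]
4: 0xa3 (blk 10, set 0) → VC-HIT  vc=[2]
5: 0xaa (blk 10, set 0) → L1-HIT  vc=[2]
6: 0xa9 (blk 10, set 0) → L1-HIT  vc=[2]
7: 0xa7 (blk 10, set 0) → L1-HIT  vc=[2]
8: 0xae (blk 10, set 0) → L1-HIT  vc=[2]
9: 0xa5 (blk 10, set 0) → L1-HIT  vc=[2]
10: 0x25 (blk 2, set 0) → VC-HIT  vc=[10]
11: 0x2e (blk 2, set 0) → L1-HIT  vc=[10]
12: 0x28 (blk 2, set 0) → L1-HIT  vc=[10]

SEQ = [MISS, L1-HIT, MISS, VC-HIT, VC-HIT, L1-HIT, L1-HIT, L1-HIT, L1-HIT, L1-HIT, VC-HIT, L1-HIT, L1-HIT]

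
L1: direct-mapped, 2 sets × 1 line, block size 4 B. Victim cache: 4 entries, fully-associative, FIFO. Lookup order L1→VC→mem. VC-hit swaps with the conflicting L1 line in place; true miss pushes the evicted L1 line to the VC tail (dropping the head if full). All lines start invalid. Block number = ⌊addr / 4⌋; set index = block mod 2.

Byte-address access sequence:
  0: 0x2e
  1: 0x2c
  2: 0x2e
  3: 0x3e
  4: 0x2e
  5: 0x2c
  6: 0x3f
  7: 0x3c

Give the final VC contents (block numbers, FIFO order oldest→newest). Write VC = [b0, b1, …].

#0 0x2e→b11/s1 MISS; vc=[]
#1 0x2c→b11/s1 L1-HIT; vc=[]
#2 0x2e→b11/s1 L1-HIT; vc=[]
#3 0x3e→b15/s1 MISS; vc=[11]
#4 0x2e→b11/s1 VC-HIT; vc=[15]
#5 0x2c→b11/s1 L1-HIT; vc=[15]
#6 0x3f→b15/s1 VC-HIT; vc=[11]
#7 0x3c→b15/s1 L1-HIT; vc=[11]

VC = [11]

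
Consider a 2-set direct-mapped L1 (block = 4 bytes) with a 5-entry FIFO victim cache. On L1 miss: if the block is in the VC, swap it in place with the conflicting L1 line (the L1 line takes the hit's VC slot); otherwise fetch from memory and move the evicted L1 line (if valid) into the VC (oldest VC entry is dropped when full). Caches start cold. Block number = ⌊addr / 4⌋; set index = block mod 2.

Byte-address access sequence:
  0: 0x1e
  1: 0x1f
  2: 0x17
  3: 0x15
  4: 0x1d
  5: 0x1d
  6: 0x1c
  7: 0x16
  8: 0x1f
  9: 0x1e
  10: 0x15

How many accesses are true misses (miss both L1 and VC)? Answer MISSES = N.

0: 0x1e (blk 7, set 1) → MISS  vc=[]
1: 0x1f (blk 7, set 1) → L1-HIT  vc=[]
2: 0x17 (blk 5, set 1) → MISS  vc=[7]
3: 0x15 (blk 5, set 1) → L1-HIT  vc=[7]
4: 0x1d (blk 7, set 1) → VC-HIT  vc=[5]
5: 0x1d (blk 7, set 1) → L1-HIT  vc=[5]
6: 0x1c (blk 7, set 1) → L1-HIT  vc=[5]
7: 0x16 (blk 5, set 1) → VC-HIT  vc=[7]
8: 0x1f (blk 7, set 1) → VC-HIT  vc=[5]
9: 0x1e (blk 7, set 1) → L1-HIT  vc=[5]
10: 0x15 (blk 5, set 1) → VC-HIT  vc=[7]

MISSES = 2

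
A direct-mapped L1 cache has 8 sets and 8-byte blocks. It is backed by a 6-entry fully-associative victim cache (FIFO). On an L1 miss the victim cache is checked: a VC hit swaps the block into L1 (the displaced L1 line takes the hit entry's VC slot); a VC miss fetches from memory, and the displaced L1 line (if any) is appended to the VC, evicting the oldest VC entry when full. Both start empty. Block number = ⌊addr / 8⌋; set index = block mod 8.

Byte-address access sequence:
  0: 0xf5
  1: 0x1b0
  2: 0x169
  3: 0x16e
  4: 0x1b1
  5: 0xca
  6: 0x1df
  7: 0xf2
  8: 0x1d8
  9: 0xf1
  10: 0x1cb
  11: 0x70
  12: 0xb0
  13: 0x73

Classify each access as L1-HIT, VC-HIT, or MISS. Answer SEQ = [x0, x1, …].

SEQ = [MISS, MISS, MISS, L1-HIT, L1-HIT, MISS, MISS, VC-HIT, L1-HIT, L1-HIT, MISS, MISS, MISS, VC-HIT]

0: 0xf5 (blk 30, set 6) → MISS  vc=[]
1: 0x1b0 (blk 54, set 6) → MISS  vc=[30]
2: 0x169 (blk 45, set 5) → MISS  vc=[30]
3: 0x16e (blk 45, set 5) → L1-HIT  vc=[30]
4: 0x1b1 (blk 54, set 6) → L1-HIT  vc=[30]
5: 0xca (blk 25, set 1) → MISS  vc=[30]
6: 0x1df (blk 59, set 3) → MISS  vc=[30]
7: 0xf2 (blk 30, set 6) → VC-HIT  vc=[54]
8: 0x1d8 (blk 59, set 3) → L1-HIT  vc=[54]
9: 0xf1 (blk 30, set 6) → L1-HIT  vc=[54]
10: 0x1cb (blk 57, set 1) → MISS  vc=[54, 25]
11: 0x70 (blk 14, set 6) → MISS  vc=[54, 25, 30]
12: 0xb0 (blk 22, set 6) → MISS  vc=[54, 25, 30, 14]
13: 0x73 (blk 14, set 6) → VC-HIT  vc=[54, 25, 30, 22]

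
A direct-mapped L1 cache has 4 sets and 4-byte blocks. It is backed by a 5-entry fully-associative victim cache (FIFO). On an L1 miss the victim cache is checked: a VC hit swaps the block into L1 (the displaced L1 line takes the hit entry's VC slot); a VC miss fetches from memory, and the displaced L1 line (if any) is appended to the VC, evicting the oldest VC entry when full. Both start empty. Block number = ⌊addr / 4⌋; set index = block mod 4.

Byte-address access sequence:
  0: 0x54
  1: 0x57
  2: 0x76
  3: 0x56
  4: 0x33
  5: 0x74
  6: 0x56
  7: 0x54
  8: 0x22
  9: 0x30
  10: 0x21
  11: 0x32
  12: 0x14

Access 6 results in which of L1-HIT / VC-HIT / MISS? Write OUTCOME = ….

#0 0x54→b21/s1 MISS; vc=[]
#1 0x57→b21/s1 L1-HIT; vc=[]
#2 0x76→b29/s1 MISS; vc=[21]
#3 0x56→b21/s1 VC-HIT; vc=[29]
#4 0x33→b12/s0 MISS; vc=[29]
#5 0x74→b29/s1 VC-HIT; vc=[21]
#6 0x56→b21/s1 VC-HIT; vc=[29]
#7 0x54→b21/s1 L1-HIT; vc=[29]
#8 0x22→b8/s0 MISS; vc=[29,12]
#9 0x30→b12/s0 VC-HIT; vc=[29,8]
#10 0x21→b8/s0 VC-HIT; vc=[29,12]
#11 0x32→b12/s0 VC-HIT; vc=[29,8]
#12 0x14→b5/s1 MISS; vc=[29,8,21]

OUTCOME = VC-HIT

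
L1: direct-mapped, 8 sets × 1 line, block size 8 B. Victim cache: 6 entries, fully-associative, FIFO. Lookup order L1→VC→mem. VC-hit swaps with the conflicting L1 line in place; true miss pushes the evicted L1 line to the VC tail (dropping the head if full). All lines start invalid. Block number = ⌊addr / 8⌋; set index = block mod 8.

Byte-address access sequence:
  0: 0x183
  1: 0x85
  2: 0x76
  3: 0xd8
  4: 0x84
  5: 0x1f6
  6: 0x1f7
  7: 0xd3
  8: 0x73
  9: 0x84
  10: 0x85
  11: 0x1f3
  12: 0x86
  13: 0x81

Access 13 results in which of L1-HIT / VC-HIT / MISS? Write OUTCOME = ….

0: 0x183 (blk 48, set 0) → MISS  vc=[]
1: 0x85 (blk 16, set 0) → MISS  vc=[48]
2: 0x76 (blk 14, set 6) → MISS  vc=[48]
3: 0xd8 (blk 27, set 3) → MISS  vc=[48]
4: 0x84 (blk 16, set 0) → L1-HIT  vc=[48]
5: 0x1f6 (blk 62, set 6) → MISS  vc=[48, 14]
6: 0x1f7 (blk 62, set 6) → L1-HIT  vc=[48, 14]
7: 0xd3 (blk 26, set 2) → MISS  vc=[48, 14]
8: 0x73 (blk 14, set 6) → VC-HIT  vc=[48, 62]
9: 0x84 (blk 16, set 0) → L1-HIT  vc=[48, 62]
10: 0x85 (blk 16, set 0) → L1-HIT  vc=[48, 62]
11: 0x1f3 (blk 62, set 6) → VC-HIT  vc=[48, 14]
12: 0x86 (blk 16, set 0) → L1-HIT  vc=[48, 14]
13: 0x81 (blk 16, set 0) → L1-HIT  vc=[48, 14]

OUTCOME = L1-HIT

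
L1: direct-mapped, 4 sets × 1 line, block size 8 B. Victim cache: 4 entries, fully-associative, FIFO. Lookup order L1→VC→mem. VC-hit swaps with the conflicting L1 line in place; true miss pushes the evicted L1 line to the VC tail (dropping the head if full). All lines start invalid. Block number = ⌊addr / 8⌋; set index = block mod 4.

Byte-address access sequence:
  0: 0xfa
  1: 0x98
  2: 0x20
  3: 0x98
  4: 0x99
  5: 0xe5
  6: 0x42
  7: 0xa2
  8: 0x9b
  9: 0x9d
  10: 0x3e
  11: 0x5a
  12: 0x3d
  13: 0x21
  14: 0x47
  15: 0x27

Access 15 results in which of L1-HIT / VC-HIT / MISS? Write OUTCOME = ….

#0 0xfa→b31/s3 MISS; vc=[]
#1 0x98→b19/s3 MISS; vc=[31]
#2 0x20→b4/s0 MISS; vc=[31]
#3 0x98→b19/s3 L1-HIT; vc=[31]
#4 0x99→b19/s3 L1-HIT; vc=[31]
#5 0xe5→b28/s0 MISS; vc=[31,4]
#6 0x42→b8/s0 MISS; vc=[31,4,28]
#7 0xa2→b20/s0 MISS; vc=[31,4,28,8]
#8 0x9b→b19/s3 L1-HIT; vc=[31,4,28,8]
#9 0x9d→b19/s3 L1-HIT; vc=[31,4,28,8]
#10 0x3e→b7/s3 MISS; vc=[4,28,8,19]
#11 0x5a→b11/s3 MISS; vc=[28,8,19,7]
#12 0x3d→b7/s3 VC-HIT; vc=[28,8,19,11]
#13 0x21→b4/s0 MISS; vc=[8,19,11,20]
#14 0x47→b8/s0 VC-HIT; vc=[4,19,11,20]
#15 0x27→b4/s0 VC-HIT; vc=[8,19,11,20]

OUTCOME = VC-HIT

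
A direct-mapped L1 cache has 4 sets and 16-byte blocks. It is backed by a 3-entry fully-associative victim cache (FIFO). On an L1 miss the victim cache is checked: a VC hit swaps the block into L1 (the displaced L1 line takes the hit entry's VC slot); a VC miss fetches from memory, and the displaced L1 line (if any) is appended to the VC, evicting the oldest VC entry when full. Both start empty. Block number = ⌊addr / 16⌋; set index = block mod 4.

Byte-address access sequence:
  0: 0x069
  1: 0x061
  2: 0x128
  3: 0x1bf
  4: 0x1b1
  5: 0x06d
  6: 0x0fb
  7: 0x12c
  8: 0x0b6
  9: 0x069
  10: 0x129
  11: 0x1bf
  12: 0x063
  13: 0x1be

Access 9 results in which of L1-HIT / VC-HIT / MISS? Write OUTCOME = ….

OUTCOME = VC-HIT

  [0] addr=0x69 blk=6 s=2: MISS | VC []
  [1] addr=0x61 blk=6 s=2: L1-HIT | VC []
  [2] addr=0x128 blk=18 s=2: MISS | VC [6]
  [3] addr=0x1bf blk=27 s=3: MISS | VC [6]
  [4] addr=0x1b1 blk=27 s=3: L1-HIT | VC [6]
  [5] addr=0x6d blk=6 s=2: VC-HIT | VC [18]
  [6] addr=0xfb blk=15 s=3: MISS | VC [18, 27]
  [7] addr=0x12c blk=18 s=2: VC-HIT | VC [6, 27]
  [8] addr=0xb6 blk=11 s=3: MISS | VC [6, 27, 15]
  [9] addr=0x69 blk=6 s=2: VC-HIT | VC [18, 27, 15]
  [10] addr=0x129 blk=18 s=2: VC-HIT | VC [6, 27, 15]
  [11] addr=0x1bf blk=27 s=3: VC-HIT | VC [6, 11, 15]
  [12] addr=0x63 blk=6 s=2: VC-HIT | VC [18, 11, 15]
  [13] addr=0x1be blk=27 s=3: L1-HIT | VC [18, 11, 15]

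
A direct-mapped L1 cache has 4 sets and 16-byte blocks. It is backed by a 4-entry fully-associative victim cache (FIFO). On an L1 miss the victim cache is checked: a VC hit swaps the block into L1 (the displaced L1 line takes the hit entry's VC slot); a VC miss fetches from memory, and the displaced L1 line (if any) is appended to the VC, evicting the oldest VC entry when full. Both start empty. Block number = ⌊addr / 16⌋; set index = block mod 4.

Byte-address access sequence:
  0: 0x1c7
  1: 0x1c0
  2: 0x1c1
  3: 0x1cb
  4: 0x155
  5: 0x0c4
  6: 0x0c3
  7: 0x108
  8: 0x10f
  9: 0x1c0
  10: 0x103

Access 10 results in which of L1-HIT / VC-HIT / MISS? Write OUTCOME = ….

OUTCOME = VC-HIT

#0 0x1c7→b28/s0 MISS; vc=[]
#1 0x1c0→b28/s0 L1-HIT; vc=[]
#2 0x1c1→b28/s0 L1-HIT; vc=[]
#3 0x1cb→b28/s0 L1-HIT; vc=[]
#4 0x155→b21/s1 MISS; vc=[]
#5 0xc4→b12/s0 MISS; vc=[28]
#6 0xc3→b12/s0 L1-HIT; vc=[28]
#7 0x108→b16/s0 MISS; vc=[28,12]
#8 0x10f→b16/s0 L1-HIT; vc=[28,12]
#9 0x1c0→b28/s0 VC-HIT; vc=[16,12]
#10 0x103→b16/s0 VC-HIT; vc=[28,12]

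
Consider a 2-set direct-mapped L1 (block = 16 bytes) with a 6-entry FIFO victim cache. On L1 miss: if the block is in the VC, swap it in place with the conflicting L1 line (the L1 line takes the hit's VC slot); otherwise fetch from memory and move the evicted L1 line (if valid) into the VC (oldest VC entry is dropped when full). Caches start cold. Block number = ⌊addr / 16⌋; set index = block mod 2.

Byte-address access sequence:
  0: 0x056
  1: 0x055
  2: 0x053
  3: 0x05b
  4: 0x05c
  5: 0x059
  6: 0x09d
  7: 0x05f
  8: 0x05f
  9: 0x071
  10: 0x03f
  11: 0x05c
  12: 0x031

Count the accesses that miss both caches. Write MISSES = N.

  [0] addr=0x56 blk=5 s=1: MISS | VC []
  [1] addr=0x55 blk=5 s=1: L1-HIT | VC []
  [2] addr=0x53 blk=5 s=1: L1-HIT | VC []
  [3] addr=0x5b blk=5 s=1: L1-HIT | VC []
  [4] addr=0x5c blk=5 s=1: L1-HIT | VC []
  [5] addr=0x59 blk=5 s=1: L1-HIT | VC []
  [6] addr=0x9d blk=9 s=1: MISS | VC [5]
  [7] addr=0x5f blk=5 s=1: VC-HIT | VC [9]
  [8] addr=0x5f blk=5 s=1: L1-HIT | VC [9]
  [9] addr=0x71 blk=7 s=1: MISS | VC [9, 5]
  [10] addr=0x3f blk=3 s=1: MISS | VC [9, 5, 7]
  [11] addr=0x5c blk=5 s=1: VC-HIT | VC [9, 3, 7]
  [12] addr=0x31 blk=3 s=1: VC-HIT | VC [9, 5, 7]

MISSES = 4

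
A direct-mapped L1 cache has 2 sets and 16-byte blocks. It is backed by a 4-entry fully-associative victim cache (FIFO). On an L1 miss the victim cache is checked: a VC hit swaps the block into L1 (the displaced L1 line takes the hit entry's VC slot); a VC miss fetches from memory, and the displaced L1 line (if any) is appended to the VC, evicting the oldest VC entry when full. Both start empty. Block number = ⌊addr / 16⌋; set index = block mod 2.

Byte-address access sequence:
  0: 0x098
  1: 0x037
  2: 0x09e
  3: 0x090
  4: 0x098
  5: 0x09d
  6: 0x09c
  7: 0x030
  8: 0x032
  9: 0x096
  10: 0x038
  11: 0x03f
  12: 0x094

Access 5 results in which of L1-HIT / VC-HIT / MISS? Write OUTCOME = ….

0: 0x98 (blk 9, set 1) → MISS  vc=[]
1: 0x37 (blk 3, set 1) → MISS  vc=[9]
2: 0x9e (blk 9, set 1) → VC-HIT  vc=[3]
3: 0x90 (blk 9, set 1) → L1-HIT  vc=[3]
4: 0x98 (blk 9, set 1) → L1-HIT  vc=[3]
5: 0x9d (blk 9, set 1) → L1-HIT  vc=[3]
6: 0x9c (blk 9, set 1) → L1-HIT  vc=[3]
7: 0x30 (blk 3, set 1) → VC-HIT  vc=[9]
8: 0x32 (blk 3, set 1) → L1-HIT  vc=[9]
9: 0x96 (blk 9, set 1) → VC-HIT  vc=[3]
10: 0x38 (blk 3, set 1) → VC-HIT  vc=[9]
11: 0x3f (blk 3, set 1) → L1-HIT  vc=[9]
12: 0x94 (blk 9, set 1) → VC-HIT  vc=[3]

OUTCOME = L1-HIT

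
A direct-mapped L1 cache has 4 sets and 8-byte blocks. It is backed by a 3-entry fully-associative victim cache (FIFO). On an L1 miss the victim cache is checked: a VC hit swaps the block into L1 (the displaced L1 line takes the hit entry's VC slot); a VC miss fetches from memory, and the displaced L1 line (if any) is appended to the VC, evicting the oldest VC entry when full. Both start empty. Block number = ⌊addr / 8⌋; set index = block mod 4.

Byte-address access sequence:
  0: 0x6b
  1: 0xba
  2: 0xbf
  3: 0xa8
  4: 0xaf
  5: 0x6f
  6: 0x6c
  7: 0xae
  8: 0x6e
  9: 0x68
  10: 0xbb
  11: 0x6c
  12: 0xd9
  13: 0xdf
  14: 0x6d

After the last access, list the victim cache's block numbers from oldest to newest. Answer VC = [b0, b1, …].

#0 0x6b→b13/s1 MISS; vc=[]
#1 0xba→b23/s3 MISS; vc=[]
#2 0xbf→b23/s3 L1-HIT; vc=[]
#3 0xa8→b21/s1 MISS; vc=[13]
#4 0xaf→b21/s1 L1-HIT; vc=[13]
#5 0x6f→b13/s1 VC-HIT; vc=[21]
#6 0x6c→b13/s1 L1-HIT; vc=[21]
#7 0xae→b21/s1 VC-HIT; vc=[13]
#8 0x6e→b13/s1 VC-HIT; vc=[21]
#9 0x68→b13/s1 L1-HIT; vc=[21]
#10 0xbb→b23/s3 L1-HIT; vc=[21]
#11 0x6c→b13/s1 L1-HIT; vc=[21]
#12 0xd9→b27/s3 MISS; vc=[21,23]
#13 0xdf→b27/s3 L1-HIT; vc=[21,23]
#14 0x6d→b13/s1 L1-HIT; vc=[21,23]

VC = [21, 23]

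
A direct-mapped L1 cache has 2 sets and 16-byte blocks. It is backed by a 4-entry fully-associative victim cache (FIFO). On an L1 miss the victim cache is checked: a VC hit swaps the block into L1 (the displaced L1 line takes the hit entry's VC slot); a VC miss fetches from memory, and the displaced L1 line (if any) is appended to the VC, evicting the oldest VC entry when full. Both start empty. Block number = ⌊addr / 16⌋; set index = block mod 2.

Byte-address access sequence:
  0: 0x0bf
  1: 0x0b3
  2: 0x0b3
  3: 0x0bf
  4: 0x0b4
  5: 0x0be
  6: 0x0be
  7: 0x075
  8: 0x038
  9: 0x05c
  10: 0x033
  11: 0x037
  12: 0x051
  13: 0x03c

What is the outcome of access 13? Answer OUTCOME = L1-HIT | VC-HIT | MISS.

OUTCOME = VC-HIT

  [0] addr=0xbf blk=11 s=1: MISS | VC []
  [1] addr=0xb3 blk=11 s=1: L1-HIT | VC []
  [2] addr=0xb3 blk=11 s=1: L1-HIT | VC []
  [3] addr=0xbf blk=11 s=1: L1-HIT | VC []
  [4] addr=0xb4 blk=11 s=1: L1-HIT | VC []
  [5] addr=0xbe blk=11 s=1: L1-HIT | VC []
  [6] addr=0xbe blk=11 s=1: L1-HIT | VC []
  [7] addr=0x75 blk=7 s=1: MISS | VC [11]
  [8] addr=0x38 blk=3 s=1: MISS | VC [11, 7]
  [9] addr=0x5c blk=5 s=1: MISS | VC [11, 7, 3]
  [10] addr=0x33 blk=3 s=1: VC-HIT | VC [11, 7, 5]
  [11] addr=0x37 blk=3 s=1: L1-HIT | VC [11, 7, 5]
  [12] addr=0x51 blk=5 s=1: VC-HIT | VC [11, 7, 3]
  [13] addr=0x3c blk=3 s=1: VC-HIT | VC [11, 7, 5]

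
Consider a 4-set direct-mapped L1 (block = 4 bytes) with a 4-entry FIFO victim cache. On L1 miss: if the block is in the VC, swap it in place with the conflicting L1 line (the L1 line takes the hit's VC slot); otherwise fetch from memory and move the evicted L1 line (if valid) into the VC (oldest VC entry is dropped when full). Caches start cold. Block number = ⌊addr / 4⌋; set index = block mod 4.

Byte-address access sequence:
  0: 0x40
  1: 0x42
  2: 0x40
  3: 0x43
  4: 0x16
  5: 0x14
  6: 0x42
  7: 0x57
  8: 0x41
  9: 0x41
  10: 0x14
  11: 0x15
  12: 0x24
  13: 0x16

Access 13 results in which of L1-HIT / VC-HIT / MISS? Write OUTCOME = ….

0: 0x40 (blk 16, set 0) → MISS  vc=[]
1: 0x42 (blk 16, set 0) → L1-HIT  vc=[]
2: 0x40 (blk 16, set 0) → L1-HIT  vc=[]
3: 0x43 (blk 16, set 0) → L1-HIT  vc=[]
4: 0x16 (blk 5, set 1) → MISS  vc=[]
5: 0x14 (blk 5, set 1) → L1-HIT  vc=[]
6: 0x42 (blk 16, set 0) → L1-HIT  vc=[]
7: 0x57 (blk 21, set 1) → MISS  vc=[5]
8: 0x41 (blk 16, set 0) → L1-HIT  vc=[5]
9: 0x41 (blk 16, set 0) → L1-HIT  vc=[5]
10: 0x14 (blk 5, set 1) → VC-HIT  vc=[21]
11: 0x15 (blk 5, set 1) → L1-HIT  vc=[21]
12: 0x24 (blk 9, set 1) → MISS  vc=[21, 5]
13: 0x16 (blk 5, set 1) → VC-HIT  vc=[21, 9]

OUTCOME = VC-HIT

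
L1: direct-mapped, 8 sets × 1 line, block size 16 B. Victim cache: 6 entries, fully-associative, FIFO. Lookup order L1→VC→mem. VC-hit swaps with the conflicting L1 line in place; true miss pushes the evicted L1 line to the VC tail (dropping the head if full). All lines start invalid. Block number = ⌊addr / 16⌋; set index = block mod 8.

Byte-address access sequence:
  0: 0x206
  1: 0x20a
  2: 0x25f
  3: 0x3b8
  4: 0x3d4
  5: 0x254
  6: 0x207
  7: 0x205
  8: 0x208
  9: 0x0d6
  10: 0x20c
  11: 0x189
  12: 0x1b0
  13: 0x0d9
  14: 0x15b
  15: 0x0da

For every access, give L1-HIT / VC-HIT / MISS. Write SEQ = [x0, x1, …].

  [0] addr=0x206 blk=32 s=0: MISS | VC []
  [1] addr=0x20a blk=32 s=0: L1-HIT | VC []
  [2] addr=0x25f blk=37 s=5: MISS | VC []
  [3] addr=0x3b8 blk=59 s=3: MISS | VC []
  [4] addr=0x3d4 blk=61 s=5: MISS | VC [37]
  [5] addr=0x254 blk=37 s=5: VC-HIT | VC [61]
  [6] addr=0x207 blk=32 s=0: L1-HIT | VC [61]
  [7] addr=0x205 blk=32 s=0: L1-HIT | VC [61]
  [8] addr=0x208 blk=32 s=0: L1-HIT | VC [61]
  [9] addr=0xd6 blk=13 s=5: MISS | VC [61, 37]
  [10] addr=0x20c blk=32 s=0: L1-HIT | VC [61, 37]
  [11] addr=0x189 blk=24 s=0: MISS | VC [61, 37, 32]
  [12] addr=0x1b0 blk=27 s=3: MISS | VC [61, 37, 32, 59]
  [13] addr=0xd9 blk=13 s=5: L1-HIT | VC [61, 37, 32, 59]
  [14] addr=0x15b blk=21 s=5: MISS | VC [61, 37, 32, 59, 13]
  [15] addr=0xda blk=13 s=5: VC-HIT | VC [61, 37, 32, 59, 21]

SEQ = [MISS, L1-HIT, MISS, MISS, MISS, VC-HIT, L1-HIT, L1-HIT, L1-HIT, MISS, L1-HIT, MISS, MISS, L1-HIT, MISS, VC-HIT]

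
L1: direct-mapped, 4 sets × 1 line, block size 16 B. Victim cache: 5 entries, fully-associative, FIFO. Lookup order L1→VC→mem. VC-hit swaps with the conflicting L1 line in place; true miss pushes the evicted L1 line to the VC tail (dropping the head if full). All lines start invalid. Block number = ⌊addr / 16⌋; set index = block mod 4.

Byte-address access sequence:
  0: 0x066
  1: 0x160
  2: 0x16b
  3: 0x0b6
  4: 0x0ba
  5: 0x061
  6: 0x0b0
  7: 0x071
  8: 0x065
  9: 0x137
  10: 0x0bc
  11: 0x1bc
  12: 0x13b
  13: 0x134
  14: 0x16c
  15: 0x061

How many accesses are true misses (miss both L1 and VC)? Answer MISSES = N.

0: 0x66 (blk 6, set 2) → MISS  vc=[]
1: 0x160 (blk 22, set 2) → MISS  vc=[6]
2: 0x16b (blk 22, set 2) → L1-HIT  vc=[6]
3: 0xb6 (blk 11, set 3) → MISS  vc=[6]
4: 0xba (blk 11, set 3) → L1-HIT  vc=[6]
5: 0x61 (blk 6, set 2) → VC-HIT  vc=[22]
6: 0xb0 (blk 11, set 3) → L1-HIT  vc=[22]
7: 0x71 (blk 7, set 3) → MISS  vc=[22, 11]
8: 0x65 (blk 6, set 2) → L1-HIT  vc=[22, 11]
9: 0x137 (blk 19, set 3) → MISS  vc=[22, 11, 7]
10: 0xbc (blk 11, set 3) → VC-HIT  vc=[22, 19, 7]
11: 0x1bc (blk 27, set 3) → MISS  vc=[22, 19, 7, 11]
12: 0x13b (blk 19, set 3) → VC-HIT  vc=[22, 27, 7, 11]
13: 0x134 (blk 19, set 3) → L1-HIT  vc=[22, 27, 7, 11]
14: 0x16c (blk 22, set 2) → VC-HIT  vc=[6, 27, 7, 11]
15: 0x61 (blk 6, set 2) → VC-HIT  vc=[22, 27, 7, 11]

MISSES = 6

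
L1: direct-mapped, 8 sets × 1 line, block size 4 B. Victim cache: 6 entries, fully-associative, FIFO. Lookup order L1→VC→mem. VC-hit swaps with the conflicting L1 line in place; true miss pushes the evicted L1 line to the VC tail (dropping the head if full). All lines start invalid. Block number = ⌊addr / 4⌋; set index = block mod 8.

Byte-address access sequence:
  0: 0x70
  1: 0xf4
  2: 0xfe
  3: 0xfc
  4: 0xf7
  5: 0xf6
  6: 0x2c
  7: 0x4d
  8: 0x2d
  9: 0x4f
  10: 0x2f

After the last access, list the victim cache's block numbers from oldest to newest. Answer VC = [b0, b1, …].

VC = [19]

  [0] addr=0x70 blk=28 s=4: MISS | VC []
  [1] addr=0xf4 blk=61 s=5: MISS | VC []
  [2] addr=0xfe blk=63 s=7: MISS | VC []
  [3] addr=0xfc blk=63 s=7: L1-HIT | VC []
  [4] addr=0xf7 blk=61 s=5: L1-HIT | VC []
  [5] addr=0xf6 blk=61 s=5: L1-HIT | VC []
  [6] addr=0x2c blk=11 s=3: MISS | VC []
  [7] addr=0x4d blk=19 s=3: MISS | VC [11]
  [8] addr=0x2d blk=11 s=3: VC-HIT | VC [19]
  [9] addr=0x4f blk=19 s=3: VC-HIT | VC [11]
  [10] addr=0x2f blk=11 s=3: VC-HIT | VC [19]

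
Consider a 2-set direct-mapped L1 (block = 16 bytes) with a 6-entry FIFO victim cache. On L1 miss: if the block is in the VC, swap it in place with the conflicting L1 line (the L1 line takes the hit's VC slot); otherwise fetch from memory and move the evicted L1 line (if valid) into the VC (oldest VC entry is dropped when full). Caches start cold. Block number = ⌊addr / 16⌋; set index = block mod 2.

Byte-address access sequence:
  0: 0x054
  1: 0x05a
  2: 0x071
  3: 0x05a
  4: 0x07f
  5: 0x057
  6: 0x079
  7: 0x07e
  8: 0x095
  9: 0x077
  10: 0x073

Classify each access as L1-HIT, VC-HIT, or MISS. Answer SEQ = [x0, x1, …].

SEQ = [MISS, L1-HIT, MISS, VC-HIT, VC-HIT, VC-HIT, VC-HIT, L1-HIT, MISS, VC-HIT, L1-HIT]

  [0] addr=0x54 blk=5 s=1: MISS | VC []
  [1] addr=0x5a blk=5 s=1: L1-HIT | VC []
  [2] addr=0x71 blk=7 s=1: MISS | VC [5]
  [3] addr=0x5a blk=5 s=1: VC-HIT | VC [7]
  [4] addr=0x7f blk=7 s=1: VC-HIT | VC [5]
  [5] addr=0x57 blk=5 s=1: VC-HIT | VC [7]
  [6] addr=0x79 blk=7 s=1: VC-HIT | VC [5]
  [7] addr=0x7e blk=7 s=1: L1-HIT | VC [5]
  [8] addr=0x95 blk=9 s=1: MISS | VC [5, 7]
  [9] addr=0x77 blk=7 s=1: VC-HIT | VC [5, 9]
  [10] addr=0x73 blk=7 s=1: L1-HIT | VC [5, 9]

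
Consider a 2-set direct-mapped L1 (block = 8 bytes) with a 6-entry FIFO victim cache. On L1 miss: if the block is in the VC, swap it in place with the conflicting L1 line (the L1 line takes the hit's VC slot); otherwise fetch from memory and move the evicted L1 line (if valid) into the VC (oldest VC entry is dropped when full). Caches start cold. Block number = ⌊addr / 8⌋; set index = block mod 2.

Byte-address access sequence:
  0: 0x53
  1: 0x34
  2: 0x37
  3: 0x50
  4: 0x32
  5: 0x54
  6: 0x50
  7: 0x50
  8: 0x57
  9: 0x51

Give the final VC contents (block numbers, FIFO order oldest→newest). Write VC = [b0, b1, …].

VC = [6]

0: 0x53 (blk 10, set 0) → MISS  vc=[]
1: 0x34 (blk 6, set 0) → MISS  vc=[10]
2: 0x37 (blk 6, set 0) → L1-HIT  vc=[10]
3: 0x50 (blk 10, set 0) → VC-HIT  vc=[6]
4: 0x32 (blk 6, set 0) → VC-HIT  vc=[10]
5: 0x54 (blk 10, set 0) → VC-HIT  vc=[6]
6: 0x50 (blk 10, set 0) → L1-HIT  vc=[6]
7: 0x50 (blk 10, set 0) → L1-HIT  vc=[6]
8: 0x57 (blk 10, set 0) → L1-HIT  vc=[6]
9: 0x51 (blk 10, set 0) → L1-HIT  vc=[6]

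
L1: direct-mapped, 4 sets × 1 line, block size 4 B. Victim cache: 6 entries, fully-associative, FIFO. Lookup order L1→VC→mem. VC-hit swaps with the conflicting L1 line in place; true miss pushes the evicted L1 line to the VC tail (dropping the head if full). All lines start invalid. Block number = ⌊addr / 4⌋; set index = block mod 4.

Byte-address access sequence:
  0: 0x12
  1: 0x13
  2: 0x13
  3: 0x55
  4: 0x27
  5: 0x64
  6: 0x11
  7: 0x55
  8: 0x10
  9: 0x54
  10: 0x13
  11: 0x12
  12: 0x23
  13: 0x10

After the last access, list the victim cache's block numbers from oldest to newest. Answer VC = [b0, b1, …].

VC = [25, 9, 8]

  [0] addr=0x12 blk=4 s=0: MISS | VC []
  [1] addr=0x13 blk=4 s=0: L1-HIT | VC []
  [2] addr=0x13 blk=4 s=0: L1-HIT | VC []
  [3] addr=0x55 blk=21 s=1: MISS | VC []
  [4] addr=0x27 blk=9 s=1: MISS | VC [21]
  [5] addr=0x64 blk=25 s=1: MISS | VC [21, 9]
  [6] addr=0x11 blk=4 s=0: L1-HIT | VC [21, 9]
  [7] addr=0x55 blk=21 s=1: VC-HIT | VC [25, 9]
  [8] addr=0x10 blk=4 s=0: L1-HIT | VC [25, 9]
  [9] addr=0x54 blk=21 s=1: L1-HIT | VC [25, 9]
  [10] addr=0x13 blk=4 s=0: L1-HIT | VC [25, 9]
  [11] addr=0x12 blk=4 s=0: L1-HIT | VC [25, 9]
  [12] addr=0x23 blk=8 s=0: MISS | VC [25, 9, 4]
  [13] addr=0x10 blk=4 s=0: VC-HIT | VC [25, 9, 8]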